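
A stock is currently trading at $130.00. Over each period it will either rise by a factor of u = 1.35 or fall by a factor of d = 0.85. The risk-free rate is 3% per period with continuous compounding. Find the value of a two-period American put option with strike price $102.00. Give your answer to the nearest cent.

Risk-neutral probability p = (e^0.03 − 0.85)/(1.35 − 0.85) = 0.1805/0.5000 = 0.3609
Terminal stock prices: S_uu = 236.9, S_ud = 149.2, S_dd = 93.92
Terminal payoffs (K − S): max(-134.9, 0) = 0, max(-47.17, 0) = 0, max(8.075, 0) = 8.075
Node u (S = 175.5): continuation = e^(−0.03)·[0.3609·0.0000 + 0.6391·0.0000] = 0.0000; exercise value = 0.0000 ≤ continuation, so V_u = 0.0000
Node d (S = 110.5): continuation = e^(−0.03)·[0.3609·0.0000 + 0.6391·8.0750] = 5.0081; exercise value = 0.0000 ≤ continuation, so V_d = 5.0081
Node 0 (S = 130): continuation = e^(−0.03)·[0.3609·0.0000 + 0.6391·5.0081] = 3.1061; exercise value = 0.0000 ≤ continuation, so V_0 = 3.1061

$3.11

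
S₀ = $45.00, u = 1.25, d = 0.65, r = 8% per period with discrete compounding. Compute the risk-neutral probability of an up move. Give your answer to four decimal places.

Risk-neutral probability p = (1 + 0.08 − 0.65)/(1.25 − 0.65) = 0.4300/0.6000 = 0.7167

p = 0.7167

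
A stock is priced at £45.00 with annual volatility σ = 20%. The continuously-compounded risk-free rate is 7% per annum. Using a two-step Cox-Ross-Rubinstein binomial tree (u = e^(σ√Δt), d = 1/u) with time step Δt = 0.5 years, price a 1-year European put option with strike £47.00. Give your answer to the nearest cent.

CRR parameters: u = e^(σ√Δt) = e^(0.2·√0.5) = 1.1519, d = 1/u = 0.8681
Per-period rate: rΔt = 0.07·0.5 = 0.035, so R = e^0.035 = 1.0356
Risk-neutral probability p = (e^0.035 − 0.8681)/(1.1519 − 0.8681) = 0.1675/0.2838 = 0.5902
Terminal stock prices: S_uu = 59.71, S_ud = 45, S_dd = 33.91
Terminal payoffs (K − S): max(-12.71, 0) = 0, max(2, 0) = 2, max(13.09, 0) = 13.09
Node u (S = 51.84): V_u = e^(−0.035)·[0.5902·0.0000 + 0.4098·2.0000] = 0.7914
Node d (S = 39.07): V_d = e^(−0.035)·[0.5902·2.0000 + 0.4098·13.0863] = 6.3179
Node 0 (S = 45): V_0 = e^(−0.035)·[0.5902·0.7914 + 0.4098·6.3179] = 2.9509

£2.95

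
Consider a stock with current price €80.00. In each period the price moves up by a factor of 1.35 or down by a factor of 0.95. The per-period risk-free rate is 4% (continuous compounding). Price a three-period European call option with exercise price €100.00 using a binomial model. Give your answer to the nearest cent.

Risk-neutral probability p = (e^0.04 − 0.95)/(1.35 − 0.95) = 0.0908/0.4000 = 0.2270
Terminal stock prices: S_uuu = 196.8, S_uud = 138.5, S_udd = 97.47, S_ddd = 68.59
Terminal payoffs (S − K): max(96.83, 0) = 96.83, max(38.51, 0) = 38.51, max(-2.53, 0) = 0, max(-31.41, 0) = 0
Node uu (S = 145.8): V_uu = e^(−0.04)·[0.2270·96.8300 + 0.7730·38.5100] = 49.7211
Node ud (S = 102.6): V_ud = e^(−0.04)·[0.2270·38.5100 + 0.7730·0.0000] = 8.4000
Node dd (S = 72.2): V_dd = e^(−0.04)·[0.2270·0.0000 + 0.7730·0.0000] = 0.0000
Node u (S = 108): V_u = e^(−0.04)·[0.2270·49.7211 + 0.7730·8.4000] = 17.0838
Node d (S = 76): V_d = e^(−0.04)·[0.2270·8.4000 + 0.7730·0.0000] = 1.8323
Node 0 (S = 80): V_0 = e^(−0.04)·[0.2270·17.0838 + 0.7730·1.8323] = 5.0871

€5.09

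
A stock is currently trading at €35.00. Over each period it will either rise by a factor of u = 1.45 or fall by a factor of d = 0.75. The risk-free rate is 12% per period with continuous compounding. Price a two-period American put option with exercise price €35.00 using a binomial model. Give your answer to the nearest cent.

Risk-neutral probability p = (e^0.12 − 0.75)/(1.45 − 0.75) = 0.3775/0.7000 = 0.5393
Terminal stock prices: S_uu = 73.59, S_ud = 38.06, S_dd = 19.69
Terminal payoffs (K − S): max(-38.59, 0) = 0, max(-3.062, 0) = 0, max(15.31, 0) = 15.31
Node u (S = 50.75): continuation = e^(−0.12)·[0.5393·0.0000 + 0.4607·0.0000] = 0.0000; exercise value = 0.0000 ≤ continuation, so V_u = 0.0000
Node d (S = 26.25): continuation = e^(−0.12)·[0.5393·0.0000 + 0.4607·15.3125] = 6.2570; exercise value = 8.7500 > continuation, so V_d = 8.7500 (exercise)
Node 0 (S = 35): continuation = e^(−0.12)·[0.5393·0.0000 + 0.4607·8.7500] = 3.5754; exercise value = 0.0000 ≤ continuation, so V_0 = 3.5754

€3.58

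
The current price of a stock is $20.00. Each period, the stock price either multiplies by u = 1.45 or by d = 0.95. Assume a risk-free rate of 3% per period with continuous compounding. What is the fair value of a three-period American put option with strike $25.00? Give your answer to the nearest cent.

Risk-neutral probability p = (e^0.03 − 0.95)/(1.45 − 0.95) = 0.0805/0.5000 = 0.1609
Terminal stock prices: S_uuu = 60.97, S_uud = 39.95, S_udd = 26.17, S_ddd = 17.15
Terminal payoffs (K − S): max(-35.97, 0) = 0, max(-14.95, 0) = 0, max(-1.172, 0) = 0, max(7.853, 0) = 7.853
Node uu (S = 42.05): continuation = e^(−0.03)·[0.1609·0.0000 + 0.8391·0.0000] = 0.0000; exercise value = 0.0000 ≤ continuation, so V_uu = 0.0000
Node ud (S = 27.55): continuation = e^(−0.03)·[0.1609·0.0000 + 0.8391·0.0000] = 0.0000; exercise value = 0.0000 ≤ continuation, so V_ud = 0.0000
Node dd (S = 18.05): continuation = e^(−0.03)·[0.1609·0.0000 + 0.8391·7.8525] = 6.3942; exercise value = 6.9500 > continuation, so V_dd = 6.9500 (exercise)
Node u (S = 29): continuation = e^(−0.03)·[0.1609·0.0000 + 0.8391·0.0000] = 0.0000; exercise value = 0.0000 ≤ continuation, so V_u = 0.0000
Node d (S = 19): continuation = e^(−0.03)·[0.1609·0.0000 + 0.8391·6.9500] = 5.6593; exercise value = 6.0000 > continuation, so V_d = 6.0000 (exercise)
Node 0 (S = 20): continuation = e^(−0.03)·[0.1609·0.0000 + 0.8391·6.0000] = 4.8858; exercise value = 5.0000 > continuation, so V_0 = 5.0000 (exercise)

$5.00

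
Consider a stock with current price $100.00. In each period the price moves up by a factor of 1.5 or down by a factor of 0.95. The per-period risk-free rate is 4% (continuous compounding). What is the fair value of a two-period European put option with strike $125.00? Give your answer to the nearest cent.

Risk-neutral probability p = (e^0.04 − 0.95)/(1.5 − 0.95) = 0.0908/0.5500 = 0.1651
Terminal stock prices: S_uu = 225, S_ud = 142.5, S_dd = 90.25
Terminal payoffs (K − S): max(-100, 0) = 0, max(-17.5, 0) = 0, max(34.75, 0) = 34.75
Node u (S = 150): V_u = e^(−0.04)·[0.1651·0.0000 + 0.8349·0.0000] = 0.0000
Node d (S = 95): V_d = e^(−0.04)·[0.1651·0.0000 + 0.8349·34.7500] = 27.8748
Node 0 (S = 100): V_0 = e^(−0.04)·[0.1651·0.0000 + 0.8349·27.8748] = 22.3599

$22.36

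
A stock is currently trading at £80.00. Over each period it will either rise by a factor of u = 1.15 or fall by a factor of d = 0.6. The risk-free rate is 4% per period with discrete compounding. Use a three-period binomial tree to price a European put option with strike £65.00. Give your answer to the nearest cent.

Risk-neutral probability p = (1 + 0.04 − 0.6)/(1.15 − 0.6) = 0.4400/0.5500 = 0.8000
Terminal stock prices: S_uuu = 121.7, S_uud = 63.48, S_udd = 33.12, S_ddd = 17.28
Terminal payoffs (K − S): max(-56.67, 0) = 0, max(1.52, 0) = 1.52, max(31.88, 0) = 31.88, max(47.72, 0) = 47.72
Node uu (S = 105.8): V_uu = 1/1.04·[0.8000·0.0000 + 0.2000·1.5200] = 0.2923
Node ud (S = 55.2): V_ud = 1/1.04·[0.8000·1.5200 + 0.2000·31.8800] = 7.3000
Node dd (S = 28.8): V_dd = 1/1.04·[0.8000·31.8800 + 0.2000·47.7200] = 33.7000
Node u (S = 92): V_u = 1/1.04·[0.8000·0.2923 + 0.2000·7.3000] = 1.6287
Node d (S = 48): V_d = 1/1.04·[0.8000·7.3000 + 0.2000·33.7000] = 12.0962
Node 0 (S = 80): V_0 = 1/1.04·[0.8000·1.6287 + 0.2000·12.0962] = 3.5790

£3.58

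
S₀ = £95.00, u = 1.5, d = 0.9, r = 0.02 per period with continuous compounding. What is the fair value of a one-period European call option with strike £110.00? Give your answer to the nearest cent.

Risk-neutral probability p = (e^0.02 − 0.9)/(1.5 − 0.9) = 0.1202/0.6000 = 0.2003
Terminal stock prices: S_u = 142.5, S_d = 85.5
Terminal payoffs (S − K): max(32.5, 0) = 32.5, max(-24.5, 0) = 0
Node 0 (S = 95): V_0 = e^(−0.02)·[0.2003·32.5000 + 0.7997·0.0000] = 6.3820

£6.38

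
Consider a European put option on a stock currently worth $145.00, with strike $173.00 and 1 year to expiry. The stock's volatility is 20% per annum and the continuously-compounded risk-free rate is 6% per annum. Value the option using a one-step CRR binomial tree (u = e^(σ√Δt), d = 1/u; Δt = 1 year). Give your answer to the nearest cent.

$20.26

CRR parameters: u = e^(σ√Δt) = e^(0.2·√1) = 1.2214, d = 1/u = 0.8187
Per-period rate: rΔt = 0.06·1 = 0.06, so R = e^0.06 = 1.0618
Risk-neutral probability p = (e^0.06 − 0.8187)/(1.2214 − 0.8187) = 0.2431/0.4027 = 0.6037
Terminal stock prices: S_u = 177.1, S_d = 118.7
Terminal payoffs (K − S): max(-4.103, 0) = 0, max(54.28, 0) = 54.28
Node 0 (S = 145): V_0 = e^(−0.06)·[0.6037·0.0000 + 0.3963·54.2840] = 20.2583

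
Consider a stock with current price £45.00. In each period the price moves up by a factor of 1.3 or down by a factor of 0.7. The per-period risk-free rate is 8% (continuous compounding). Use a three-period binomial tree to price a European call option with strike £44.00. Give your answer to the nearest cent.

Risk-neutral probability p = (e^0.08 − 0.7)/(1.3 − 0.7) = 0.3833/0.6000 = 0.6388
Terminal stock prices: S_uuu = 98.87, S_uud = 53.24, S_udd = 28.66, S_ddd = 15.43
Terminal payoffs (S − K): max(54.87, 0) = 54.87, max(9.235, 0) = 9.235, max(-15.34, 0) = 0, max(-28.57, 0) = 0
Node uu (S = 76.05): V_uu = e^(−0.08)·[0.6388·54.8650 + 0.3612·9.2350] = 35.4329
Node ud (S = 40.95): V_ud = e^(−0.08)·[0.6388·9.2350 + 0.3612·0.0000] = 5.4459
Node dd (S = 22.05): V_dd = e^(−0.08)·[0.6388·0.0000 + 0.3612·0.0000] = 0.0000
Node u (S = 58.5): V_u = e^(−0.08)·[0.6388·35.4329 + 0.3612·5.4459] = 22.7104
Node d (S = 31.5): V_d = e^(−0.08)·[0.6388·5.4459 + 0.3612·0.0000] = 3.2114
Node 0 (S = 45): V_0 = e^(−0.08)·[0.6388·22.7104 + 0.3612·3.2114] = 14.4630

£14.46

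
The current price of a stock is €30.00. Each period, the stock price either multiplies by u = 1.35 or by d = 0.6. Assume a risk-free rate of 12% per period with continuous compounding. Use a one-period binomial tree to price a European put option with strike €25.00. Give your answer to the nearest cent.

Risk-neutral probability p = (e^0.12 − 0.6)/(1.35 − 0.6) = 0.5275/0.7500 = 0.7033
Terminal stock prices: S_u = 40.5, S_d = 18
Terminal payoffs (K − S): max(-15.5, 0) = 0, max(7, 0) = 7
Node 0 (S = 30): V_0 = e^(−0.12)·[0.7033·0.0000 + 0.2967·7.0000] = 1.8419

€1.84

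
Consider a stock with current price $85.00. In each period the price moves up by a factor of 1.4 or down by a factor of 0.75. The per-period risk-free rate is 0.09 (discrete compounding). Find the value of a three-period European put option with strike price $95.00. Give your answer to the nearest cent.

Risk-neutral probability p = (1 + 0.09 − 0.75)/(1.4 − 0.75) = 0.3400/0.6500 = 0.5231
Terminal stock prices: S_uuu = 233.2, S_uud = 124.9, S_udd = 66.94, S_ddd = 35.86
Terminal payoffs (K − S): max(-138.2, 0) = 0, max(-29.95, 0) = 0, max(28.06, 0) = 28.06, max(59.14, 0) = 59.14
Node uu (S = 166.6): V_uu = 1/1.09·[0.5231·0.0000 + 0.4769·0.0000] = 0.0000
Node ud (S = 89.25): V_ud = 1/1.09·[0.5231·0.0000 + 0.4769·28.0625] = 12.2786
Node dd (S = 47.81): V_dd = 1/1.09·[0.5231·28.0625 + 0.4769·59.1406] = 39.3435
Node u (S = 119): V_u = 1/1.09·[0.5231·0.0000 + 0.4769·12.2786] = 5.3724
Node d (S = 63.75): V_d = 1/1.09·[0.5231·12.2786 + 0.4769·39.3435] = 23.1068
Node 0 (S = 85): V_0 = 1/1.09·[0.5231·5.3724 + 0.4769·23.1068] = 12.6884

$12.69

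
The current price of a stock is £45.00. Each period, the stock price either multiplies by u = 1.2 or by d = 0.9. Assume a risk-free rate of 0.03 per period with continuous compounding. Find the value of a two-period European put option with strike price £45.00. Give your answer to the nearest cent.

£2.57

Risk-neutral probability p = (e^0.03 − 0.9)/(1.2 − 0.9) = 0.1305/0.3000 = 0.4348
Terminal stock prices: S_uu = 64.8, S_ud = 48.6, S_dd = 36.45
Terminal payoffs (K − S): max(-19.8, 0) = 0, max(-3.6, 0) = 0, max(8.55, 0) = 8.55
Node u (S = 54): V_u = e^(−0.03)·[0.4348·0.0000 + 0.5652·0.0000] = 0.0000
Node d (S = 40.5): V_d = e^(−0.03)·[0.4348·0.0000 + 0.5652·8.5500] = 4.6892
Node 0 (S = 45): V_0 = e^(−0.03)·[0.4348·0.0000 + 0.5652·4.6892] = 2.5718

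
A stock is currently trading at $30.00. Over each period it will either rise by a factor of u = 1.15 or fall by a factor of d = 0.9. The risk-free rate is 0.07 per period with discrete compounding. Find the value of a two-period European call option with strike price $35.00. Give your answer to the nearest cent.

$1.89

Risk-neutral probability p = (1 + 0.07 − 0.9)/(1.15 − 0.9) = 0.1700/0.2500 = 0.6800
Terminal stock prices: S_uu = 39.67, S_ud = 31.05, S_dd = 24.3
Terminal payoffs (S − K): max(4.675, 0) = 4.675, max(-3.95, 0) = 0, max(-10.7, 0) = 0
Node u (S = 34.5): V_u = 1/1.07·[0.6800·4.6750 + 0.3200·0.0000] = 2.9710
Node d (S = 27): V_d = 1/1.07·[0.6800·0.0000 + 0.3200·0.0000] = 0.0000
Node 0 (S = 30): V_0 = 1/1.07·[0.6800·2.9710 + 0.3200·0.0000] = 1.8881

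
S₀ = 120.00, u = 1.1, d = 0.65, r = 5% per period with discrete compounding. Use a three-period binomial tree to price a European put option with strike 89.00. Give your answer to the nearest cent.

Risk-neutral probability p = (1 + 0.05 − 0.65)/(1.1 − 0.65) = 0.4000/0.4500 = 0.8889
Terminal stock prices: S_uuu = 159.7, S_uud = 94.38, S_udd = 55.77, S_ddd = 32.95
Terminal payoffs (K − S): max(-70.72, 0) = 0, max(-5.38, 0) = 0, max(33.23, 0) = 33.23, max(56.05, 0) = 56.05
Node uu (S = 145.2): V_uu = 1/1.05·[0.8889·0.0000 + 0.1111·0.0000] = 0.0000
Node ud (S = 85.8): V_ud = 1/1.05·[0.8889·0.0000 + 0.1111·33.2300] = 3.5164
Node dd (S = 50.7): V_dd = 1/1.05·[0.8889·33.2300 + 0.1111·56.0450] = 34.0619
Node u (S = 132): V_u = 1/1.05·[0.8889·0.0000 + 0.1111·3.5164] = 0.3721
Node d (S = 78): V_d = 1/1.05·[0.8889·3.5164 + 0.1111·34.0619] = 6.5813
Node 0 (S = 120): V_0 = 1/1.05·[0.8889·0.3721 + 0.1111·6.5813] = 1.0114

1.01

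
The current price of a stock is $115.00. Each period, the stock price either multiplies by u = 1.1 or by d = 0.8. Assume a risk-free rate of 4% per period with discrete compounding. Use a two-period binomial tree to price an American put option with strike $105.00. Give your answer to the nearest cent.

Risk-neutral probability p = (1 + 0.04 − 0.8)/(1.1 − 0.8) = 0.2400/0.3000 = 0.8000
Terminal stock prices: S_uu = 139.2, S_ud = 101.2, S_dd = 73.6
Terminal payoffs (K − S): max(-34.15, 0) = 0, max(3.8, 0) = 3.8, max(31.4, 0) = 31.4
Node u (S = 126.5): continuation = 1/1.04·[0.8000·0.0000 + 0.2000·3.8000] = 0.7308; exercise value = 0.0000 ≤ continuation, so V_u = 0.7308
Node d (S = 92): continuation = 1/1.04·[0.8000·3.8000 + 0.2000·31.4000] = 8.9615; exercise value = 13.0000 > continuation, so V_d = 13.0000 (exercise)
Node 0 (S = 115): continuation = 1/1.04·[0.8000·0.7308 + 0.2000·13.0000] = 3.0621; exercise value = 0.0000 ≤ continuation, so V_0 = 3.0621

$3.06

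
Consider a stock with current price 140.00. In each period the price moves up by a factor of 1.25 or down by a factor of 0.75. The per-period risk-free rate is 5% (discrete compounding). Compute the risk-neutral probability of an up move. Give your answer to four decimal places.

p = 0.6000

Risk-neutral probability p = (1 + 0.05 − 0.75)/(1.25 − 0.75) = 0.3000/0.5000 = 0.6000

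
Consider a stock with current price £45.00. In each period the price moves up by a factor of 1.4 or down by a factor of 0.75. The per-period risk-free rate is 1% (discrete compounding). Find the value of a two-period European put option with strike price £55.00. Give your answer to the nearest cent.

Risk-neutral probability p = (1 + 0.01 − 0.75)/(1.4 − 0.75) = 0.2600/0.6500 = 0.4000
Terminal stock prices: S_uu = 88.2, S_ud = 47.25, S_dd = 25.31
Terminal payoffs (K − S): max(-33.2, 0) = 0, max(7.75, 0) = 7.75, max(29.69, 0) = 29.69
Node u (S = 63): V_u = 1/1.01·[0.4000·0.0000 + 0.6000·7.7500] = 4.6040
Node d (S = 33.75): V_d = 1/1.01·[0.4000·7.7500 + 0.6000·29.6875] = 20.7054
Node 0 (S = 45): V_0 = 1/1.01·[0.4000·4.6040 + 0.6000·20.7054] = 14.1236

£14.12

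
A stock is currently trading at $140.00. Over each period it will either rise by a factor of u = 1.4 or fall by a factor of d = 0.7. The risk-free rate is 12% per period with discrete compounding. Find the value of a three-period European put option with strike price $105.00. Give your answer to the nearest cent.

Risk-neutral probability p = (1 + 0.12 − 0.7)/(1.4 − 0.7) = 0.4200/0.7000 = 0.6000
Terminal stock prices: S_uuu = 384.2, S_uud = 192.1, S_udd = 96.04, S_ddd = 48.02
Terminal payoffs (K − S): max(-279.2, 0) = 0, max(-87.08, 0) = 0, max(8.96, 0) = 8.96, max(56.98, 0) = 56.98
Node uu (S = 274.4): V_uu = 1/1.12·[0.6000·0.0000 + 0.4000·0.0000] = 0.0000
Node ud (S = 137.2): V_ud = 1/1.12·[0.6000·0.0000 + 0.4000·8.9600] = 3.2000
Node dd (S = 68.6): V_dd = 1/1.12·[0.6000·8.9600 + 0.4000·56.9800] = 25.1500
Node u (S = 196): V_u = 1/1.12·[0.6000·0.0000 + 0.4000·3.2000] = 1.1429
Node d (S = 98): V_d = 1/1.12·[0.6000·3.2000 + 0.4000·25.1500] = 10.6964
Node 0 (S = 140): V_0 = 1/1.12·[0.6000·1.1429 + 0.4000·10.6964] = 4.4324

$4.43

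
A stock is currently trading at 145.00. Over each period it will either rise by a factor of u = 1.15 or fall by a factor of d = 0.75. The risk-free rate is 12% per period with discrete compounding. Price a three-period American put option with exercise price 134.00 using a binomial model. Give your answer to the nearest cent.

2.19

Risk-neutral probability p = (1 + 0.12 − 0.75)/(1.15 − 0.75) = 0.3700/0.4000 = 0.9250
Terminal stock prices: S_uuu = 220.5, S_uud = 143.8, S_udd = 93.8, S_ddd = 61.17
Terminal payoffs (K − S): max(-86.53, 0) = 0, max(-9.822, 0) = 0, max(40.2, 0) = 40.2, max(72.83, 0) = 72.83
Node uu (S = 191.8): continuation = 1/1.12·[0.9250·0.0000 + 0.0750·0.0000] = 0.0000; exercise value = 0.0000 ≤ continuation, so V_uu = 0.0000
Node ud (S = 125.1): continuation = 1/1.12·[0.9250·0.0000 + 0.0750·40.2031] = 2.6922; exercise value = 8.9375 > continuation, so V_ud = 8.9375 (exercise)
Node dd (S = 81.56): continuation = 1/1.12·[0.9250·40.2031 + 0.0750·72.8281] = 38.0804; exercise value = 52.4375 > continuation, so V_dd = 52.4375 (exercise)
Node u (S = 166.8): continuation = 1/1.12·[0.9250·0.0000 + 0.0750·8.9375] = 0.5985; exercise value = 0.0000 ≤ continuation, so V_u = 0.5985
Node d (S = 108.8): continuation = 1/1.12·[0.9250·8.9375 + 0.0750·52.4375] = 10.8929; exercise value = 25.2500 > continuation, so V_d = 25.2500 (exercise)
Node 0 (S = 145): continuation = 1/1.12·[0.9250·0.5985 + 0.0750·25.2500] = 2.1851; exercise value = 0.0000 ≤ continuation, so V_0 = 2.1851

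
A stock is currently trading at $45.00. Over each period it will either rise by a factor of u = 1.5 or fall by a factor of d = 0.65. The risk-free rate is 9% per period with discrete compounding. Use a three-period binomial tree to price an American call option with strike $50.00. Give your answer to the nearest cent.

$15.65

Risk-neutral probability p = (1 + 0.09 − 0.65)/(1.5 − 0.65) = 0.4400/0.8500 = 0.5176
Terminal stock prices: S_uuu = 151.9, S_uud = 65.81, S_udd = 28.52, S_ddd = 12.36
Terminal payoffs (S − K): max(101.9, 0) = 101.9, max(15.81, 0) = 15.81, max(-21.48, 0) = 0, max(-37.64, 0) = 0
Node uu (S = 101.2): continuation = 1/1.09·[0.5176·101.8750 + 0.4824·15.8125] = 55.3784; exercise value = 51.2500 ≤ continuation, so V_uu = 55.3784
Node ud (S = 43.88): continuation = 1/1.09·[0.5176·15.8125 + 0.4824·0.0000] = 7.5094; exercise value = 0.0000 ≤ continuation, so V_ud = 7.5094
Node dd (S = 19.01): continuation = 1/1.09·[0.5176·0.0000 + 0.4824·0.0000] = 0.0000; exercise value = 0.0000 ≤ continuation, so V_dd = 0.0000
Node u (S = 67.5): continuation = 1/1.09·[0.5176·55.3784 + 0.4824·7.5094] = 29.6227; exercise value = 17.5000 ≤ continuation, so V_u = 29.6227
Node d (S = 29.25): continuation = 1/1.09·[0.5176·7.5094 + 0.4824·0.0000] = 3.5663; exercise value = 0.0000 ≤ continuation, so V_d = 3.5663
Node 0 (S = 45): continuation = 1/1.09·[0.5176·29.6227 + 0.4824·3.5663] = 15.6461; exercise value = 0.0000 ≤ continuation, so V_0 = 15.6461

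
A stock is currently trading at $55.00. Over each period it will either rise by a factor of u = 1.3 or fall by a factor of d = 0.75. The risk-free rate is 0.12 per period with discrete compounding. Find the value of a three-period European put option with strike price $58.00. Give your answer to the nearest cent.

$3.60

Risk-neutral probability p = (1 + 0.12 − 0.75)/(1.3 − 0.75) = 0.3700/0.5500 = 0.6727
Terminal stock prices: S_uuu = 120.8, S_uud = 69.71, S_udd = 40.22, S_ddd = 23.2
Terminal payoffs (K − S): max(-62.84, 0) = 0, max(-11.71, 0) = 0, max(17.78, 0) = 17.78, max(34.8, 0) = 34.8
Node uu (S = 92.95): V_uu = 1/1.12·[0.6727·0.0000 + 0.3273·0.0000] = 0.0000
Node ud (S = 53.62): V_ud = 1/1.12·[0.6727·0.0000 + 0.3273·17.7812] = 5.1958
Node dd (S = 30.94): V_dd = 1/1.12·[0.6727·17.7812 + 0.3273·34.7969] = 20.8482
Node u (S = 71.5): V_u = 1/1.12·[0.6727·0.0000 + 0.3273·5.1958] = 1.5183
Node d (S = 41.25): V_d = 1/1.12·[0.6727·5.1958 + 0.3273·20.8482] = 9.2129
Node 0 (S = 55): V_0 = 1/1.12·[0.6727·1.5183 + 0.3273·9.2129] = 3.6040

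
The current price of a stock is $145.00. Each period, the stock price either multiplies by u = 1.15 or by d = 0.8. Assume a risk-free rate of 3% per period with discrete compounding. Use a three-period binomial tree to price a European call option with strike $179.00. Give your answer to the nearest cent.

Risk-neutral probability p = (1 + 0.03 − 0.8)/(1.15 − 0.8) = 0.2300/0.3500 = 0.6571
Terminal stock prices: S_uuu = 220.5, S_uud = 153.4, S_udd = 106.7, S_ddd = 74.24
Terminal payoffs (S − K): max(41.53, 0) = 41.53, max(-25.59, 0) = 0, max(-72.28, 0) = 0, max(-104.8, 0) = 0
Node uu (S = 191.8): V_uu = 1/1.03·[0.6571·41.5269 + 0.3429·0.0000] = 26.4943
Node ud (S = 133.4): V_ud = 1/1.03·[0.6571·0.0000 + 0.3429·0.0000] = 0.0000
Node dd (S = 92.8): V_dd = 1/1.03·[0.6571·0.0000 + 0.3429·0.0000] = 0.0000
Node u (S = 166.8): V_u = 1/1.03·[0.6571·26.4943 + 0.3429·0.0000] = 16.9034
Node d (S = 116): V_d = 1/1.03·[0.6571·0.0000 + 0.3429·0.0000] = 0.0000
Node 0 (S = 145): V_0 = 1/1.03·[0.6571·16.9034 + 0.3429·0.0000] = 10.7844

$10.78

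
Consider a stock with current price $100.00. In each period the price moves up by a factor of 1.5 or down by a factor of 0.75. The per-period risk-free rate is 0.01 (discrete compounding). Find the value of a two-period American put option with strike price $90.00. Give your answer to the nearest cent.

Risk-neutral probability p = (1 + 0.01 − 0.75)/(1.5 − 0.75) = 0.2600/0.7500 = 0.3467
Terminal stock prices: S_uu = 225, S_ud = 112.5, S_dd = 56.25
Terminal payoffs (K − S): max(-135, 0) = 0, max(-22.5, 0) = 0, max(33.75, 0) = 33.75
Node u (S = 150): continuation = 1/1.01·[0.3467·0.0000 + 0.6533·0.0000] = 0.0000; exercise value = 0.0000 ≤ continuation, so V_u = 0.0000
Node d (S = 75): continuation = 1/1.01·[0.3467·0.0000 + 0.6533·33.7500] = 21.8317; exercise value = 15.0000 ≤ continuation, so V_d = 21.8317
Node 0 (S = 100): continuation = 1/1.01·[0.3467·0.0000 + 0.6533·21.8317] = 14.1221; exercise value = 0.0000 ≤ continuation, so V_0 = 14.1221

$14.12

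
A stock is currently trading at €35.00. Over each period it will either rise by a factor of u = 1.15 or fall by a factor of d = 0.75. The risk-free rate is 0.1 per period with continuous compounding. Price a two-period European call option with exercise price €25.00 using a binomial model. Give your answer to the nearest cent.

€14.59

Risk-neutral probability p = (e^0.1 − 0.75)/(1.15 − 0.75) = 0.3552/0.4000 = 0.8879
Terminal stock prices: S_uu = 46.29, S_ud = 30.19, S_dd = 19.69
Terminal payoffs (S − K): max(21.29, 0) = 21.29, max(5.188, 0) = 5.188, max(-5.312, 0) = 0
Node u (S = 40.25): V_u = e^(−0.1)·[0.8879·21.2875 + 0.1121·5.1875] = 17.6291
Node d (S = 26.25): V_d = e^(−0.1)·[0.8879·5.1875 + 0.1121·0.0000] = 4.1678
Node 0 (S = 35): V_0 = e^(−0.1)·[0.8879·17.6291 + 0.1121·4.1678] = 14.5864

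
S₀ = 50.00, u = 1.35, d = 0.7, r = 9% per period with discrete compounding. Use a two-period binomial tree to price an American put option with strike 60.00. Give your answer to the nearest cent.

11.75

Risk-neutral probability p = (1 + 0.09 − 0.7)/(1.35 − 0.7) = 0.3900/0.6500 = 0.6000
Terminal stock prices: S_uu = 91.13, S_ud = 47.25, S_dd = 24.5
Terminal payoffs (K − S): max(-31.13, 0) = 0, max(12.75, 0) = 12.75, max(35.5, 0) = 35.5
Node u (S = 67.5): continuation = 1/1.09·[0.6000·0.0000 + 0.4000·12.7500] = 4.6789; exercise value = 0.0000 ≤ continuation, so V_u = 4.6789
Node d (S = 35): continuation = 1/1.09·[0.6000·12.7500 + 0.4000·35.5000] = 20.0459; exercise value = 25.0000 > continuation, so V_d = 25.0000 (exercise)
Node 0 (S = 50): continuation = 1/1.09·[0.6000·4.6789 + 0.4000·25.0000] = 11.7499; exercise value = 10.0000 ≤ continuation, so V_0 = 11.7499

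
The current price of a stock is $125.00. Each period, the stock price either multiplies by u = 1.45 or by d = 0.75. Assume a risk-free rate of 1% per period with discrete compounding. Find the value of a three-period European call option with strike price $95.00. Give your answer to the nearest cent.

Risk-neutral probability p = (1 + 0.01 − 0.75)/(1.45 − 0.75) = 0.2600/0.7000 = 0.3714
Terminal stock prices: S_uuu = 381.1, S_uud = 197.1, S_udd = 102, S_ddd = 52.73
Terminal payoffs (S − K): max(286.1, 0) = 286.1, max(102.1, 0) = 102.1, max(6.953, 0) = 6.953, max(-42.27, 0) = 0
Node uu (S = 262.8): V_uu = 1/1.01·[0.3714·286.0781 + 0.6286·102.1094] = 168.7531
Node ud (S = 135.9): V_ud = 1/1.01·[0.3714·102.1094 + 0.6286·6.9531] = 41.8781
Node dd (S = 70.31): V_dd = 1/1.01·[0.3714·6.9531 + 0.6286·0.0000] = 2.5570
Node u (S = 181.2): V_u = 1/1.01·[0.3714·168.7531 + 0.6286·41.8781] = 88.1219
Node d (S = 93.75): V_d = 1/1.01·[0.3714·41.8781 + 0.6286·2.5570] = 16.9921
Node 0 (S = 125): V_0 = 1/1.01·[0.3714·88.1219 + 0.6286·16.9921] = 42.9819

$42.98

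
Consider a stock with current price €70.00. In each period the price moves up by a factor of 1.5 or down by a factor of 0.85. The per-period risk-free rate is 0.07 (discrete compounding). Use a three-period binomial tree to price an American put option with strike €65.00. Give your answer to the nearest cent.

€5.51

Risk-neutral probability p = (1 + 0.07 − 0.85)/(1.5 − 0.85) = 0.2200/0.6500 = 0.3385
Terminal stock prices: S_uuu = 236.2, S_uud = 133.9, S_udd = 75.86, S_ddd = 42.99
Terminal payoffs (K − S): max(-171.2, 0) = 0, max(-68.88, 0) = 0, max(-10.86, 0) = 0, max(22.01, 0) = 22.01
Node uu (S = 157.5): continuation = 1/1.07·[0.3385·0.0000 + 0.6615·0.0000] = 0.0000; exercise value = 0.0000 ≤ continuation, so V_uu = 0.0000
Node ud (S = 89.25): continuation = 1/1.07·[0.3385·0.0000 + 0.6615·0.0000] = 0.0000; exercise value = 0.0000 ≤ continuation, so V_ud = 0.0000
Node dd (S = 50.57): continuation = 1/1.07·[0.3385·0.0000 + 0.6615·22.0113] = 13.6087; exercise value = 14.4250 > continuation, so V_dd = 14.4250 (exercise)
Node u (S = 105): continuation = 1/1.07·[0.3385·0.0000 + 0.6615·0.0000] = 0.0000; exercise value = 0.0000 ≤ continuation, so V_u = 0.0000
Node d (S = 59.5): continuation = 1/1.07·[0.3385·0.0000 + 0.6615·14.4250] = 8.9184; exercise value = 5.5000 ≤ continuation, so V_d = 8.9184
Node 0 (S = 70): continuation = 1/1.07·[0.3385·0.0000 + 0.6615·8.9184] = 5.5139; exercise value = 0.0000 ≤ continuation, so V_0 = 5.5139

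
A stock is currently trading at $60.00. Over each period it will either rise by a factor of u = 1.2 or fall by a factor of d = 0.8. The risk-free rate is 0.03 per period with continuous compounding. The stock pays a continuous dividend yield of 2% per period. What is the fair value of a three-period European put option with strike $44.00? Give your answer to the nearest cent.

Per-period risk-free factor R = e^0.03 = 1.0305; dividend-adjusted growth = e^(0.03−0.02) = 1.0101.
Risk-neutral probability p = (1.0101 − 0.8)/(1.2 − 0.8) = 0.2101/0.4000 = 0.5251
Terminal stock prices: S_uuu = 103.7, S_uud = 69.12, S_udd = 46.08, S_ddd = 30.72
Terminal payoffs (K − S): max(-59.68, 0) = 0, max(-25.12, 0) = 0, max(-2.08, 0) = 0, max(13.28, 0) = 13.28
Node uu (S = 86.4): V_uu = e^(−0.03)·[0.5251·0.0000 + 0.4749·0.0000] = 0.0000
Node ud (S = 57.6): V_ud = e^(−0.03)·[0.5251·0.0000 + 0.4749·0.0000] = 0.0000
Node dd (S = 38.4): V_dd = e^(−0.03)·[0.5251·0.0000 + 0.4749·13.2800] = 6.1200
Node u (S = 72): V_u = e^(−0.03)·[0.5251·0.0000 + 0.4749·0.0000] = 0.0000
Node d (S = 48): V_d = e^(−0.03)·[0.5251·0.0000 + 0.4749·6.1200] = 2.8203
Node 0 (S = 60): V_0 = e^(−0.03)·[0.5251·0.0000 + 0.4749·2.8203] = 1.2997

$1.30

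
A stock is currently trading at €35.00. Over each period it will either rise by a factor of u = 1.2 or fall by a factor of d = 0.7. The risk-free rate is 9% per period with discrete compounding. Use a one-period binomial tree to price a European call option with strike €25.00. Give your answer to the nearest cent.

Risk-neutral probability p = (1 + 0.09 − 0.7)/(1.2 − 0.7) = 0.3900/0.5000 = 0.7800
Terminal stock prices: S_u = 42, S_d = 24.5
Terminal payoffs (S − K): max(17, 0) = 17, max(-0.5, 0) = 0
Node 0 (S = 35): V_0 = 1/1.09·[0.7800·17.0000 + 0.2200·0.0000] = 12.1651

€12.17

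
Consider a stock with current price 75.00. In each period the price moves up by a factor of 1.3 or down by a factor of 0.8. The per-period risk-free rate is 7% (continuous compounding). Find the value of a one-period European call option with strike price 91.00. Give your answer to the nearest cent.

3.30

Risk-neutral probability p = (e^0.07 − 0.8)/(1.3 − 0.8) = 0.2725/0.5000 = 0.5450
Terminal stock prices: S_u = 97.5, S_d = 60
Terminal payoffs (S − K): max(6.5, 0) = 6.5, max(-31, 0) = 0
Node 0 (S = 75): V_0 = e^(−0.07)·[0.5450·6.5000 + 0.4550·0.0000] = 3.3031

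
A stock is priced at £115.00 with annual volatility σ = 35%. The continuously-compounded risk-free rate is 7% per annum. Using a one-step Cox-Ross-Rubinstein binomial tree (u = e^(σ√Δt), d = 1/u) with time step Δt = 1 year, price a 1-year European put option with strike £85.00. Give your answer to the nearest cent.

CRR parameters: u = e^(σ√Δt) = e^(0.35·√1) = 1.4191, d = 1/u = 0.7047
Per-period rate: rΔt = 0.07·1 = 0.07, so R = e^0.07 = 1.0725
Risk-neutral probability p = (e^0.07 − 0.7047)/(1.4191 − 0.7047) = 0.3678/0.7144 = 0.5149
Terminal stock prices: S_u = 163.2, S_d = 81.04
Terminal payoffs (K − S): max(-78.19, 0) = 0, max(3.961, 0) = 3.961
Node 0 (S = 115): V_0 = e^(−0.07)·[0.5149·0.0000 + 0.4851·3.9609] = 1.7916

£1.79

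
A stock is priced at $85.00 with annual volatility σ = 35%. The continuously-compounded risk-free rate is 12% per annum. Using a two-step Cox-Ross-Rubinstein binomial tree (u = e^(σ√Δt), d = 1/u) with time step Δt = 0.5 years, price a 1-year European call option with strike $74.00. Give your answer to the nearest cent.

$23.14

CRR parameters: u = e^(σ√Δt) = e^(0.35·√0.5) = 1.2808, d = 1/u = 0.7808
Per-period rate: rΔt = 0.12·0.5 = 0.06, so R = e^0.06 = 1.0618
Risk-neutral probability p = (e^0.06 − 0.7808)/(1.2808 − 0.7808) = 0.2811/0.5000 = 0.5621
Terminal stock prices: S_uu = 139.4, S_ud = 85, S_dd = 51.81
Terminal payoffs (S − K): max(65.44, 0) = 65.44, max(11, 0) = 11, max(-22.19, 0) = 0
Node u (S = 108.9): V_u = e^(−0.06)·[0.5621·65.4388 + 0.4379·11.0000] = 39.1777
Node d (S = 66.36): V_d = e^(−0.06)·[0.5621·11.0000 + 0.4379·0.0000] = 5.8231
Node 0 (S = 85): V_0 = e^(−0.06)·[0.5621·39.1777 + 0.4379·5.8231] = 23.1409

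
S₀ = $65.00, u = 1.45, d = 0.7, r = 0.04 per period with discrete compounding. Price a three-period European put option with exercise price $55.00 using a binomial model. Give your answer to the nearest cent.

$7.94

Risk-neutral probability p = (1 + 0.04 − 0.7)/(1.45 − 0.7) = 0.3400/0.7500 = 0.4533
Terminal stock prices: S_uuu = 198.2, S_uud = 95.66, S_udd = 46.18, S_ddd = 22.29
Terminal payoffs (K − S): max(-143.2, 0) = 0, max(-40.66, 0) = 0, max(8.818, 0) = 8.818, max(32.71, 0) = 32.71
Node uu (S = 136.7): V_uu = 1/1.04·[0.4533·0.0000 + 0.5467·0.0000] = 0.0000
Node ud (S = 65.97): V_ud = 1/1.04·[0.4533·0.0000 + 0.5467·8.8175] = 4.6348
Node dd (S = 31.85): V_dd = 1/1.04·[0.4533·8.8175 + 0.5467·32.7050] = 21.0346
Node u (S = 94.25): V_u = 1/1.04·[0.4533·0.0000 + 0.5467·4.6348] = 2.4363
Node d (S = 45.5): V_d = 1/1.04·[0.4533·4.6348 + 0.5467·21.0346] = 13.0770
Node 0 (S = 65): V_0 = 1/1.04·[0.4533·2.4363 + 0.5467·13.0770] = 7.9358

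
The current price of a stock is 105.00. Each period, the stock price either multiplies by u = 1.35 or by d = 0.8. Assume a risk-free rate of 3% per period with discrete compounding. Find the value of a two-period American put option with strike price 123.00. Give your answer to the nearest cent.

Risk-neutral probability p = (1 + 0.03 − 0.8)/(1.35 − 0.8) = 0.2300/0.5500 = 0.4182
Terminal stock prices: S_uu = 191.4, S_ud = 113.4, S_dd = 67.2
Terminal payoffs (K − S): max(-68.36, 0) = 0, max(9.6, 0) = 9.6, max(55.8, 0) = 55.8
Node u (S = 141.8): continuation = 1/1.03·[0.4182·0.0000 + 0.5818·9.6000] = 5.4228; exercise value = 0.0000 ≤ continuation, so V_u = 5.4228
Node d (S = 84): continuation = 1/1.03·[0.4182·9.6000 + 0.5818·55.8000] = 35.4175; exercise value = 39.0000 > continuation, so V_d = 39.0000 (exercise)
Node 0 (S = 105): continuation = 1/1.03·[0.4182·5.4228 + 0.5818·39.0000] = 24.2317; exercise value = 18.0000 ≤ continuation, so V_0 = 24.2317

24.23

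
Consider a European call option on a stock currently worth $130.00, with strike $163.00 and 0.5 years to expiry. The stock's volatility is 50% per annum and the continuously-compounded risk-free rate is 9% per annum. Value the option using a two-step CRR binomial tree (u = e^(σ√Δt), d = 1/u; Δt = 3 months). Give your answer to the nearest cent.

CRR parameters: u = e^(σ√Δt) = e^(0.5·√0.25) = 1.2840, d = 1/u = 0.7788
Per-period rate: rΔt = 0.09·0.25 = 0.0225, so R = e^0.0225 = 1.0228
Risk-neutral probability p = (e^0.0225 − 0.7788)/(1.2840 − 0.7788) = 0.2440/0.5052 = 0.4829
Terminal stock prices: S_uu = 214.3, S_ud = 130, S_dd = 78.85
Terminal payoffs (S − K): max(51.33, 0) = 51.33, max(-33, 0) = 0, max(-84.15, 0) = 0
Node u (S = 166.9): V_u = e^(−0.0225)·[0.4829·51.3338 + 0.5171·0.0000] = 24.2357
Node d (S = 101.2): V_d = e^(−0.0225)·[0.4829·0.0000 + 0.5171·0.0000] = 0.0000
Node 0 (S = 130): V_0 = e^(−0.0225)·[0.4829·24.2357 + 0.5171·0.0000] = 11.4421

$11.44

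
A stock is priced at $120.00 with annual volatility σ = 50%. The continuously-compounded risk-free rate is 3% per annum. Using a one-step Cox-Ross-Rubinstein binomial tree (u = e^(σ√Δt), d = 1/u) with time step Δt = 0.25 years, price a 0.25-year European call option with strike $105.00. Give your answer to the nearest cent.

CRR parameters: u = e^(σ√Δt) = e^(0.5·√0.25) = 1.2840, d = 1/u = 0.7788
Per-period rate: rΔt = 0.03·0.25 = 0.0075, so R = e^0.0075 = 1.0075
Risk-neutral probability p = (e^0.0075 − 0.7788)/(1.2840 − 0.7788) = 0.2287/0.5052 = 0.4527
Terminal stock prices: S_u = 154.1, S_d = 93.46
Terminal payoffs (S − K): max(49.08, 0) = 49.08, max(-11.54, 0) = 0
Node 0 (S = 120): V_0 = e^(−0.0075)·[0.4527·49.0831 + 0.5473·0.0000] = 22.0550

$22.06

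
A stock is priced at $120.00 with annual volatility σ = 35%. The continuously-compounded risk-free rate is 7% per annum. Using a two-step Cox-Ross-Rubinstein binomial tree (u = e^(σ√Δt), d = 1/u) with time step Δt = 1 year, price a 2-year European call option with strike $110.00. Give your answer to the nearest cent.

CRR parameters: u = e^(σ√Δt) = e^(0.35·√1) = 1.4191, d = 1/u = 0.7047
Per-period rate: rΔt = 0.07·1 = 0.07, so R = e^0.07 = 1.0725
Risk-neutral probability p = (e^0.07 − 0.7047)/(1.4191 − 0.7047) = 0.3678/0.7144 = 0.5149
Terminal stock prices: S_uu = 241.7, S_ud = 120, S_dd = 59.59
Terminal payoffs (S − K): max(131.7, 0) = 131.7, max(10, 0) = 10, max(-50.41, 0) = 0
Node u (S = 170.3): V_u = e^(−0.07)·[0.5149·131.6503 + 0.4851·10.0000] = 67.7248
Node d (S = 84.56): V_d = e^(−0.07)·[0.5149·10.0000 + 0.4851·0.0000] = 4.8007
Node 0 (S = 120): V_0 = e^(−0.07)·[0.5149·67.7248 + 0.4851·4.8007] = 34.6842

$34.68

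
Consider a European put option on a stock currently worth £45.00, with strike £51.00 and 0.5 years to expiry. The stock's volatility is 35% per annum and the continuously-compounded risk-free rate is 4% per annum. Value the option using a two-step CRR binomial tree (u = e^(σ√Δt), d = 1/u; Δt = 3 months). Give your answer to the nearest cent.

£7.95

CRR parameters: u = e^(σ√Δt) = e^(0.35·√0.25) = 1.1912, d = 1/u = 0.8395
Per-period rate: rΔt = 0.04·0.25 = 0.01, so R = e^0.01 = 1.0101
Risk-neutral probability p = (e^0.01 − 0.8395)/(1.1912 − 0.8395) = 0.1706/0.3518 = 0.4849
Terminal stock prices: S_uu = 63.86, S_ud = 45, S_dd = 31.71
Terminal payoffs (K − S): max(-12.86, 0) = 0, max(6, 0) = 6, max(19.29, 0) = 19.29
Node u (S = 53.61): V_u = e^(−0.01)·[0.4849·0.0000 + 0.5151·6.0000] = 3.0597
Node d (S = 37.78): V_d = e^(−0.01)·[0.4849·6.0000 + 0.5151·19.2890] = 12.7170
Node 0 (S = 45): V_0 = e^(−0.01)·[0.4849·3.0597 + 0.5151·12.7170] = 7.9539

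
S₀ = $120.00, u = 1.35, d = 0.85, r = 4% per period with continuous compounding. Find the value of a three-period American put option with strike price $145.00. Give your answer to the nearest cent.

$29.17

Risk-neutral probability p = (e^0.04 − 0.85)/(1.35 − 0.85) = 0.1908/0.5000 = 0.3816
Terminal stock prices: S_uuu = 295.2, S_uud = 185.9, S_udd = 117, S_ddd = 73.69
Terminal payoffs (K − S): max(-150.2, 0) = 0, max(-40.9, 0) = 0, max(27.96, 0) = 27.96, max(71.31, 0) = 71.31
Node uu (S = 218.7): continuation = e^(−0.04)·[0.3816·0.0000 + 0.6184·0.0000] = 0.0000; exercise value = 0.0000 ≤ continuation, so V_uu = 0.0000
Node ud (S = 137.7): continuation = e^(−0.04)·[0.3816·0.0000 + 0.6184·27.9550] = 16.6089; exercise value = 7.3000 ≤ continuation, so V_ud = 16.6089
Node dd (S = 86.7): continuation = e^(−0.04)·[0.3816·27.9550 + 0.6184·71.3050] = 52.6145; exercise value = 58.3000 > continuation, so V_dd = 58.3000 (exercise)
Node u (S = 162): continuation = e^(−0.04)·[0.3816·0.0000 + 0.6184·16.6089] = 9.8679; exercise value = 0.0000 ≤ continuation, so V_u = 9.8679
Node d (S = 102): continuation = e^(−0.04)·[0.3816·16.6089 + 0.6184·58.3000] = 40.7277; exercise value = 43.0000 > continuation, so V_d = 43.0000 (exercise)
Node 0 (S = 120): continuation = e^(−0.04)·[0.3816·9.8679 + 0.6184·43.0000] = 29.1658; exercise value = 25.0000 ≤ continuation, so V_0 = 29.1658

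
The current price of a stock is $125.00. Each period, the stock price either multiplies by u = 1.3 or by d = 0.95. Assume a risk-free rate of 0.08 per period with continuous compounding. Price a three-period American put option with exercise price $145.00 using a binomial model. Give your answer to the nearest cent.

$20.00

Risk-neutral probability p = (e^0.08 − 0.95)/(1.3 − 0.95) = 0.1333/0.3500 = 0.3808
Terminal stock prices: S_uuu = 274.6, S_uud = 200.7, S_udd = 146.7, S_ddd = 107.2
Terminal payoffs (K − S): max(-129.6, 0) = 0, max(-55.69, 0) = 0, max(-1.656, 0) = 0, max(37.83, 0) = 37.83
Node uu (S = 211.3): continuation = e^(−0.08)·[0.3808·0.0000 + 0.6192·0.0000] = 0.0000; exercise value = 0.0000 ≤ continuation, so V_uu = 0.0000
Node ud (S = 154.4): continuation = e^(−0.08)·[0.3808·0.0000 + 0.6192·0.0000] = 0.0000; exercise value = 0.0000 ≤ continuation, so V_ud = 0.0000
Node dd (S = 112.8): continuation = e^(−0.08)·[0.3808·0.0000 + 0.6192·37.8281] = 21.6216; exercise value = 32.1875 > continuation, so V_dd = 32.1875 (exercise)
Node u (S = 162.5): continuation = e^(−0.08)·[0.3808·0.0000 + 0.6192·0.0000] = 0.0000; exercise value = 0.0000 ≤ continuation, so V_u = 0.0000
Node d (S = 118.8): continuation = e^(−0.08)·[0.3808·0.0000 + 0.6192·32.1875] = 18.3976; exercise value = 26.2500 > continuation, so V_d = 26.2500 (exercise)
Node 0 (S = 125): continuation = e^(−0.08)·[0.3808·0.0000 + 0.6192·26.2500] = 15.0038; exercise value = 20.0000 > continuation, so V_0 = 20.0000 (exercise)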